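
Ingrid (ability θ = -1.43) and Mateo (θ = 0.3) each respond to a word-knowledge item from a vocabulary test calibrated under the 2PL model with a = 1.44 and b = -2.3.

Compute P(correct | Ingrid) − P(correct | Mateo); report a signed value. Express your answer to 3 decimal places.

-0.199

P(θ) = 1 / (1 + exp(−a(θ − b)))
P(Ingrid) = 0.7778  [exponent 1.2528]
P(Mateo) = 0.9769  [exponent 3.7440]
Difference = 0.7778 − 0.9769 = -0.1991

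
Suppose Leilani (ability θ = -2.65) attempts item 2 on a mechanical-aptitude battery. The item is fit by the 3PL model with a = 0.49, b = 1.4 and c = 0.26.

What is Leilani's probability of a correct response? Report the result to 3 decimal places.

P(θ) = c + (1 − c) · 1 / (1 + exp(−a(θ − b)))
Exponent: 0.49 × (-2.65 − 1.4) = -1.9845
1/(1 + e^{1.9845}) = 0.1208
P = 0.26 + 0.74 × 0.1208 = 0.3494

0.349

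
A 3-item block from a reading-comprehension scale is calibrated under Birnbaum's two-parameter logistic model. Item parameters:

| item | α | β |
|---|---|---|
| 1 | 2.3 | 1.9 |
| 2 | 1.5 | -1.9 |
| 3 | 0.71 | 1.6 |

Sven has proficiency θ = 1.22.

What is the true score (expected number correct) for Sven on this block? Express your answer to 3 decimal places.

1.597

P(θ) = 1 / (1 + exp(−α(θ − β)))
P_1 = 1/(1+e^{1.5640}) = 0.1731
P_2 = 1/(1+e^{-4.6800}) = 0.9908
P_3 = 1/(1+e^{0.2698}) = 0.4330
E[score] = 0.1731 + 0.9908 + 0.4330 = 1.5968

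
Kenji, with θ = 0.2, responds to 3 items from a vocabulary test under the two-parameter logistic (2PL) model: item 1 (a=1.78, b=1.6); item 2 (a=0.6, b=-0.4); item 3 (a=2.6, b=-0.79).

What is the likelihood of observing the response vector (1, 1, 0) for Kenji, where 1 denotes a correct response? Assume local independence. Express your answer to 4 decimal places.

P(θ) = 1 / (1 + exp(−a(θ − b)))
P_1 = 1/(1+e^{2.4920}) = 0.0764
P_2 = 1/(1+e^{-0.3600}) = 0.5890
P_3 = 1/(1+e^{-2.5740}) = 0.9292
L = P_1 × P_2 × (1−P_3) = 0.0764 × 0.5890 × 0.0708 = 0.00319

0.0032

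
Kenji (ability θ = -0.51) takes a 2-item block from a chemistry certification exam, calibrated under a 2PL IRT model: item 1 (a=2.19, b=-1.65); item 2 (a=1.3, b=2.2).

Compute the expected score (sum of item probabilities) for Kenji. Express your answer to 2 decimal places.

P(θ) = 1 / (1 + exp(−a(θ − b)))
P_1 = 1/(1+e^{-2.4966}) = 0.9239
P_2 = 1/(1+e^{3.5230}) = 0.0287
E[score] = 0.9239 + 0.0287 = 0.9526

0.95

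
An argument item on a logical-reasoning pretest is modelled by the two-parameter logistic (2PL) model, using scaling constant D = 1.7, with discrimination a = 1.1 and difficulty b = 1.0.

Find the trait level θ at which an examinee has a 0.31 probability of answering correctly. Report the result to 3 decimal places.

P(θ) = 1 / (1 + exp(−D·a(θ − b)))
logit = ln(0.3100/0.6900) = -0.8001
θ = b + logit/(1.7·a) = 1.0 + (-0.8001)/1.8700 = 0.5721

0.572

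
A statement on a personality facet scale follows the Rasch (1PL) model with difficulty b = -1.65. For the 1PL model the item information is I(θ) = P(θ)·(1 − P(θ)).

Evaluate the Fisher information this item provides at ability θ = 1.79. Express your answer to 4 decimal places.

0.0301

P = 1/(1+e^{-3.4400}) = 0.9689
P(1−P) = 0.9689 × 0.0311 = 0.0301
I = P(1−P) = 0.03010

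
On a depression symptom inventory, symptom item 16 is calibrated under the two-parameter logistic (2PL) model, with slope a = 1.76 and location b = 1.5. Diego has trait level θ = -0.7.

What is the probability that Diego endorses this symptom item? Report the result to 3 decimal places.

0.020

P(θ) = 1 / (1 + exp(−a(θ − b)))
Exponent: 1.76 × (-0.7 − 1.5) = -3.8720
1/(1 + e^{3.8720}) = 0.0204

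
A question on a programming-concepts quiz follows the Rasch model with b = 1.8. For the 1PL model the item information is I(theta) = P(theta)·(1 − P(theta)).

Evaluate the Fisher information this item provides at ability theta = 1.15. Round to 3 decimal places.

0.225

P = 1/(1+e^{0.6500}) = 0.3430
P(1−P) = 0.3430 × 0.6570 = 0.2253
I = P(1−P) = 0.22535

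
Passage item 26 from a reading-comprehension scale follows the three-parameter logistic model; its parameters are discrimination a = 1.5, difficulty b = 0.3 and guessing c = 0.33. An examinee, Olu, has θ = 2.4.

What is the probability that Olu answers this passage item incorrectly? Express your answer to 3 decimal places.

P(θ) = c + (1 − c) · 1 / (1 + exp(−a(θ − b)))
Exponent: 1.5 × (2.4 − 0.3) = 3.1500
1/(1 + e^{-3.1500}) = 0.9589
P = 0.33 + 0.67 × 0.9589 = 0.9725
P(incorrect) = 1 − 0.9725 = 0.0275

0.028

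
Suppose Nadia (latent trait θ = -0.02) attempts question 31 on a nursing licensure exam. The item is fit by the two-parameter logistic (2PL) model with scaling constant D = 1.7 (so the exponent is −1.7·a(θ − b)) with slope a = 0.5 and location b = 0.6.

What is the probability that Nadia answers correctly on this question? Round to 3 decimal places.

P(θ) = 1 / (1 + exp(−D·a(θ − b)))
Exponent: 1.7 × 0.5 × (-0.02 − 0.6) = -0.5270
1/(1 + e^{0.5270}) = 0.3712
P = 0.3712

0.371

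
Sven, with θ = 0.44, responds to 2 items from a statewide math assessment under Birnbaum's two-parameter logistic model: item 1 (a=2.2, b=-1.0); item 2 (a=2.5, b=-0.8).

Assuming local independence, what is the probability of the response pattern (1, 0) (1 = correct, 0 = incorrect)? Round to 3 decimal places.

0.041

P(θ) = 1 / (1 + exp(−a(θ − b)))
P_1 = 1/(1+e^{-3.1680}) = 0.9596
P_2 = 1/(1+e^{-3.1000}) = 0.9569
L = P_1 × (1−P_2) = 0.9596 × 0.0431 = 0.04137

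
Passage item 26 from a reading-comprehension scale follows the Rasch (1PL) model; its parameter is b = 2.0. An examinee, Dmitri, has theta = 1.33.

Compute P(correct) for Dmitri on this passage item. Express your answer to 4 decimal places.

P(theta) = 1 / (1 + exp(−(theta − b)))
Exponent: (1.33 − 2.0) = -0.6700
1/(1 + e^{0.6700}) = 0.3385
P = 0.3385

0.3385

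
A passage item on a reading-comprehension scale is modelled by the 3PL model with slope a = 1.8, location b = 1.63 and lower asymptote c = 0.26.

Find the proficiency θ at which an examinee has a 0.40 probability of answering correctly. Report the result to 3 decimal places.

0.822

P(θ) = c + (1 − c) · 1 / (1 + exp(−a(θ − b)))
Remove guessing floor: (0.40 − 0.26)/(1 − 0.26) = 0.1892
logit = ln(0.1892/0.8108) = -1.4553
θ = b + logit/(a) = 1.63 + (-1.4553)/1.8000 = 0.8215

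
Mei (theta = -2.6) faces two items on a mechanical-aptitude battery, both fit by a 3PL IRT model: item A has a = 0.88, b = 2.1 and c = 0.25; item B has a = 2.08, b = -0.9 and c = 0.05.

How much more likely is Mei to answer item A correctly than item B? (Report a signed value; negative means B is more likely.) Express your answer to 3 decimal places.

P(theta) = c + (1 − c) · 1 / (1 + exp(−a(theta − b)))
P_A = 0.2618
P_B = 0.0769
P_A − P_B = 0.1849

0.185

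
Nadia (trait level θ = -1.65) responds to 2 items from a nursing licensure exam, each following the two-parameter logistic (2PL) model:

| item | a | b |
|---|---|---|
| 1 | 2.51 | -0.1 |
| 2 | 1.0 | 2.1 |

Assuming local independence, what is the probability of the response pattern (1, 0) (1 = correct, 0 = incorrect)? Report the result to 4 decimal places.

0.0196

P(θ) = 1 / (1 + exp(−a(θ − b)))
P_1 = 1/(1+e^{3.8905}) = 0.0200
P_2 = 1/(1+e^{3.7500}) = 0.0230
L = P_1 × (1−P_2) = 0.0200 × 0.9770 = 0.01957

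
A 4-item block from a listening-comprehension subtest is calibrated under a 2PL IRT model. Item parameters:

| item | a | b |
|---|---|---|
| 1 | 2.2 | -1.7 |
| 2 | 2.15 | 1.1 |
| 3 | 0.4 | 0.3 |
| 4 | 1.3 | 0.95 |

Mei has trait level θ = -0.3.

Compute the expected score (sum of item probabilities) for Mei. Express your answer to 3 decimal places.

1.608

P(θ) = 1 / (1 + exp(−a(θ − b)))
P_1 = 1/(1+e^{-3.0800}) = 0.9561
P_2 = 1/(1+e^{3.0100}) = 0.0470
P_3 = 1/(1+e^{0.2400}) = 0.4403
P_4 = 1/(1+e^{1.6250}) = 0.1645
E[score] = 0.9561 + 0.0470 + 0.4403 + 0.1645 = 1.6078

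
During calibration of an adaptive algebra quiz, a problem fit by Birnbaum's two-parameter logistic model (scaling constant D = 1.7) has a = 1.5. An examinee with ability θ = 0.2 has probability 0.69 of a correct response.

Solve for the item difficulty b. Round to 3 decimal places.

-0.114

P(θ) = 1 / (1 + exp(−D·a(θ − b)))
logit(0.69) = ln(0.69/0.31) = 0.8001
b = θ − logit/(1.7·a) = 0.2 − 0.8001/2.5500 = -0.1138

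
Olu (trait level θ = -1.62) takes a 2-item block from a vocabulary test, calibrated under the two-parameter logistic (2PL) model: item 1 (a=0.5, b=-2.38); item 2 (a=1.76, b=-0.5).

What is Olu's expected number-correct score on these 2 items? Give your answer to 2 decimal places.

P(θ) = 1 / (1 + exp(−a(θ − b)))
P_1 = 1/(1+e^{-0.3800}) = 0.5939
P_2 = 1/(1+e^{1.9712}) = 0.1223
E[score] = 0.5939 + 0.1223 = 0.7161

0.72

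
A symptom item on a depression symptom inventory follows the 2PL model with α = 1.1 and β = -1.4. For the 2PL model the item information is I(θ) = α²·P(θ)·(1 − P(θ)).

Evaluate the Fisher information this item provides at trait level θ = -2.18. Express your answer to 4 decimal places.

P = 1/(1+e^{0.8580}) = 0.2978
P(1−P) = 0.2978 × 0.7022 = 0.2091
I = α² × P(1−P) = 1.1² × 0.2091 = 0.25301

0.2530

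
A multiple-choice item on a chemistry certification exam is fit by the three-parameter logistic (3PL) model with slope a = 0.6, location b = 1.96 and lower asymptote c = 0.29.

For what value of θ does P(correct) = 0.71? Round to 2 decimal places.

P(θ) = c + (1 − c) · 1 / (1 + exp(−a(θ − b)))
Remove guessing floor: (0.71 − 0.29)/(1 − 0.29) = 0.5915
logit = ln(0.5915/0.4085) = 0.3704
θ = b + logit/(a) = 1.96 + 0.3704/0.6000 = 2.5773

2.58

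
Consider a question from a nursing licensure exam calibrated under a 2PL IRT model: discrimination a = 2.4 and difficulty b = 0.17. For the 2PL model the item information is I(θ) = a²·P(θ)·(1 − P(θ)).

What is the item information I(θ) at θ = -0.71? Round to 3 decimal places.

P = 1/(1+e^{2.1120}) = 0.1079
P(1−P) = 0.1079 × 0.8921 = 0.0963
I = a² × P(1−P) = 2.4² × 0.0963 = 0.55461

0.555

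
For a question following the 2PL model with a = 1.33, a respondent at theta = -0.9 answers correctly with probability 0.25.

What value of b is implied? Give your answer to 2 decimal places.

-0.07

P(theta) = 1 / (1 + exp(−a(theta − b)))
logit(0.25) = ln(0.25/0.75) = -1.0986
b = theta − logit/(a) = -0.9 − (-1.0986)/1.3300 = -0.0740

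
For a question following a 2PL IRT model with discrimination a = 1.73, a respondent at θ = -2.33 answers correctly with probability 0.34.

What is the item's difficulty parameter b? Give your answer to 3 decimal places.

-1.947

P(θ) = 1 / (1 + exp(−a(θ − b)))
logit(0.34) = ln(0.34/0.66) = -0.6633
b = θ − logit/(a) = -2.33 − (-0.6633)/1.7300 = -1.9466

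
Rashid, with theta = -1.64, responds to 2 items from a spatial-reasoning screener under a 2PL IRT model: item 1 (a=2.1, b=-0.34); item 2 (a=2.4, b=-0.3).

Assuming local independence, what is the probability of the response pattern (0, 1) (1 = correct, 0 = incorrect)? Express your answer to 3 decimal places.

0.036

P(theta) = 1 / (1 + exp(−a(theta − b)))
P_1 = 1/(1+e^{2.7300}) = 0.0612
P_2 = 1/(1+e^{3.2160}) = 0.0386
L = (1−P_1) × P_2 = 0.9388 × 0.0386 = 0.03621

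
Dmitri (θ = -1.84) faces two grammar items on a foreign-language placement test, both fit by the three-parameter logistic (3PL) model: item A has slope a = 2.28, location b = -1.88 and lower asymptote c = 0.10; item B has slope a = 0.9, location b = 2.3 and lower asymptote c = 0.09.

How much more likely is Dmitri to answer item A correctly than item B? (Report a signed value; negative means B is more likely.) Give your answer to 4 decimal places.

0.4591

P(θ) = c + (1 − c) · 1 / (1 + exp(−a(θ − b)))
P_A = 0.5705
P_B = 0.1114
P_A − P_B = 0.4591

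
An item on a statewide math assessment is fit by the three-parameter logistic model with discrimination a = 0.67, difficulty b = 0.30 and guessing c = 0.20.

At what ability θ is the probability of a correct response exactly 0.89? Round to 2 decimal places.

3.04

P(θ) = c + (1 − c) · 1 / (1 + exp(−a(θ − b)))
Remove guessing floor: (0.89 − 0.20)/(1 − 0.20) = 0.8625
logit = ln(0.8625/0.1375) = 1.8362
θ = b + logit/(a) = 0.30 + 1.8362/0.6700 = 3.0406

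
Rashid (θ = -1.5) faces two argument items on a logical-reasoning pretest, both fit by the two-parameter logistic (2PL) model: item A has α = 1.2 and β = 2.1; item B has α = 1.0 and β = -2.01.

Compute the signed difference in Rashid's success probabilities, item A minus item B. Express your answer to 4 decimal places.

-0.6117

P(θ) = 1 / (1 + exp(−α(θ − β)))
P_A = 0.0131
P_B = 0.6248
P_A − P_B = -0.6117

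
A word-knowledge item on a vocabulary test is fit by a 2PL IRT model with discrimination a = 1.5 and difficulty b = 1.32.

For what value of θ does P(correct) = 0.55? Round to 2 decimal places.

P(θ) = 1 / (1 + exp(−a(θ − b)))
logit = ln(0.5500/0.4500) = 0.2007
θ = b + logit/(a) = 1.32 + 0.2007/1.5000 = 1.4538

1.45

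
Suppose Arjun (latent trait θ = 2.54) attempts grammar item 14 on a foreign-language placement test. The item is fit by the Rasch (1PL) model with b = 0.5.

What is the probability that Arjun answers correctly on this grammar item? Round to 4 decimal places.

P(θ) = 1 / (1 + exp(−(θ − b)))
Exponent: (2.54 − 0.5) = 2.0400
1/(1 + e^{-2.0400}) = 0.8849
P = 0.8849

0.8849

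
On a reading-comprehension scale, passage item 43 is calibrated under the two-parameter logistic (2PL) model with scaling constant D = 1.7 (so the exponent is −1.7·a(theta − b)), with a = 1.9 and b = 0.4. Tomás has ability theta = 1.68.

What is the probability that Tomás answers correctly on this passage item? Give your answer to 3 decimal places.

P(theta) = 1 / (1 + exp(−D·a(theta − b)))
Exponent: 1.7 × 1.9 × (1.68 − 0.4) = 4.1344
1/(1 + e^{-4.1344}) = 0.9842
P = 0.9842

0.984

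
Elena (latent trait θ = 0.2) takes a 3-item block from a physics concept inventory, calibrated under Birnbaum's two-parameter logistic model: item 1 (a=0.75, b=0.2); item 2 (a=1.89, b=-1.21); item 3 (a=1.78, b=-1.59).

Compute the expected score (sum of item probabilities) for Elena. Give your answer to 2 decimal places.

2.40

P(θ) = 1 / (1 + exp(−a(θ − b)))
P_1 = 1/(1+e^{0.0000}) = 0.5000
P_2 = 1/(1+e^{-2.6649}) = 0.9349
P_3 = 1/(1+e^{-3.1862}) = 0.9603
E[score] = 0.5000 + 0.9349 + 0.9603 = 2.3952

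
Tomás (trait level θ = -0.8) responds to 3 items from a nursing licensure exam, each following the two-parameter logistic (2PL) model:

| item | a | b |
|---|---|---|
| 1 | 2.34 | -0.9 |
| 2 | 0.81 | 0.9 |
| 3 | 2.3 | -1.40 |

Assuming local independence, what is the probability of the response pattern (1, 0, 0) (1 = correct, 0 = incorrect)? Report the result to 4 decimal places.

P(θ) = 1 / (1 + exp(−a(θ − b)))
P_1 = 1/(1+e^{-0.2340}) = 0.5582
P_2 = 1/(1+e^{1.3770}) = 0.2015
P_3 = 1/(1+e^{-1.3800}) = 0.7990
L = P_1 × (1−P_2) × (1−P_3) = 0.5582 × 0.7985 × 0.2010 = 0.08960

0.0896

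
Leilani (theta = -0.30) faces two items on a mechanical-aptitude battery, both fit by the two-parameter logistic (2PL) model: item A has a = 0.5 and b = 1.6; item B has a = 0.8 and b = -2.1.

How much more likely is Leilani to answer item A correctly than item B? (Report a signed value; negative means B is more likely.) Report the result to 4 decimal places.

P(theta) = 1 / (1 + exp(−a(theta − b)))
P_A = 0.2789
P_B = 0.8085
P_A − P_B = -0.5296

-0.5296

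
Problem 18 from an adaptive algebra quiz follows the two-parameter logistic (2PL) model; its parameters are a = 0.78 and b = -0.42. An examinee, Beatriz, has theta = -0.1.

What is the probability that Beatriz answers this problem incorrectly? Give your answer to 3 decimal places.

0.438

P(theta) = 1 / (1 + exp(−a(theta − b)))
Exponent: 0.78 × (-0.1 − (-0.42)) = 0.2496
1/(1 + e^{-0.2496}) = 0.5621
P(incorrect) = 1 − 0.5621 = 0.4379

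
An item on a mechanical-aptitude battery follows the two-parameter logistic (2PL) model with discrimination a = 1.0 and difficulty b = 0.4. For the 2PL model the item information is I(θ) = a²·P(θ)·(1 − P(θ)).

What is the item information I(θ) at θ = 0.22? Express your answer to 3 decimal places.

P = 1/(1+e^{0.1800}) = 0.4551
P(1−P) = 0.4551 × 0.5449 = 0.2480
I = a² × P(1−P) = 1.0² × 0.2480 = 0.24799

0.248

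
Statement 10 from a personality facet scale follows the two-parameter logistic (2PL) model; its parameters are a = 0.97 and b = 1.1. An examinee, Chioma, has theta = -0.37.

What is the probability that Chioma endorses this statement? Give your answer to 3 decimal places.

0.194

P(theta) = 1 / (1 + exp(−a(theta − b)))
Exponent: 0.97 × (-0.37 − 1.1) = -1.4259
1/(1 + e^{1.4259}) = 0.1937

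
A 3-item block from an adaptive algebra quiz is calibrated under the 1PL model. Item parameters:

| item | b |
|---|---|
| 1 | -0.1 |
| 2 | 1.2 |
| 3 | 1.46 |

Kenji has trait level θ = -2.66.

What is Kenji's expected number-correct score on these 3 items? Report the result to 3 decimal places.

P(θ) = 1 / (1 + exp(−(θ − b)))
P_1 = 1/(1+e^{2.5600}) = 0.0718
P_2 = 1/(1+e^{3.8600}) = 0.0206
P_3 = 1/(1+e^{4.1200}) = 0.0160
E[score] = 0.0718 + 0.0206 + 0.0160 = 0.1084

0.108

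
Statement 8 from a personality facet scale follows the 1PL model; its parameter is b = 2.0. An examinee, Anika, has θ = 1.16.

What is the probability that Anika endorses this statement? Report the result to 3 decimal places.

P(θ) = 1 / (1 + exp(−(θ − b)))
Exponent: (1.16 − 2.0) = -0.8400
1/(1 + e^{0.8400}) = 0.3015
P = 0.3015

0.302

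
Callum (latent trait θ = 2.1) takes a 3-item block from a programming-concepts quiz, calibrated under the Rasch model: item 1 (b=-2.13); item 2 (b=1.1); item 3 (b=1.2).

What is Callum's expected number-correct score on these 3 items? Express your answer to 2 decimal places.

2.43

P(θ) = 1 / (1 + exp(−(θ − b)))
P_1 = 1/(1+e^{-4.2300}) = 0.9857
P_2 = 1/(1+e^{-1.0000}) = 0.7311
P_3 = 1/(1+e^{-0.9000}) = 0.7109
E[score] = 0.9857 + 0.7311 + 0.7109 = 2.4277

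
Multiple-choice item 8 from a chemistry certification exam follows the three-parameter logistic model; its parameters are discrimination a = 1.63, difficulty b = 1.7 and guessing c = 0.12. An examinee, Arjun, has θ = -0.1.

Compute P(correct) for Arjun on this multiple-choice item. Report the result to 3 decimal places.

0.164

P(θ) = c + (1 − c) · 1 / (1 + exp(−a(θ − b)))
Exponent: 1.63 × (-0.1 − 1.7) = -2.9340
1/(1 + e^{2.9340}) = 0.0505
P = 0.12 + 0.88 × 0.0505 = 0.1644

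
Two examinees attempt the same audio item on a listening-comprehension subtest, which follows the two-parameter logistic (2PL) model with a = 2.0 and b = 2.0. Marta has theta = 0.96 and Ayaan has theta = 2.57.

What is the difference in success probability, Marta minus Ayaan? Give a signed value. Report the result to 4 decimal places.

P(theta) = 1 / (1 + exp(−a(theta − b)))
P(Marta) = 0.1111  [exponent -2.0800]
P(Ayaan) = 0.7577  [exponent 1.1400]
Difference = 0.1111 − 0.7577 = -0.6466

-0.6466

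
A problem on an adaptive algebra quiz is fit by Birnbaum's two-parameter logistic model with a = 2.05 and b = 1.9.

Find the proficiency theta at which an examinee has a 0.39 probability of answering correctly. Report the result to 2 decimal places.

P(theta) = 1 / (1 + exp(−a(theta − b)))
logit = ln(0.3900/0.6100) = -0.4473
theta = b + logit/(a) = 1.9 + (-0.4473)/2.0500 = 1.6818

1.68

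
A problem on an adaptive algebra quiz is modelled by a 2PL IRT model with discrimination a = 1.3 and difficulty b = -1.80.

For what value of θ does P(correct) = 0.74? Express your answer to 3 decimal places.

P(θ) = 1 / (1 + exp(−a(θ − b)))
logit = ln(0.7400/0.2600) = 1.0460
θ = b + logit/(a) = -1.80 + 1.0460/1.3000 = -0.9954

-0.995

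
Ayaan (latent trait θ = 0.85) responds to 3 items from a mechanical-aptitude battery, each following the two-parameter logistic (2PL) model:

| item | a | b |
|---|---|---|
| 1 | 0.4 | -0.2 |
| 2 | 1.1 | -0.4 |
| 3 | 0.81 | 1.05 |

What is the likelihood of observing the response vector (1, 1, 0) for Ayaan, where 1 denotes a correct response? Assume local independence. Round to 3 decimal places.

P(θ) = 1 / (1 + exp(−a(θ − b)))
P_1 = 1/(1+e^{-0.4200}) = 0.6035
P_2 = 1/(1+e^{-1.3750}) = 0.7982
P_3 = 1/(1+e^{0.1620}) = 0.4596
L = P_1 × P_2 × (1−P_3) = 0.6035 × 0.7982 × 0.5404 = 0.26031

0.260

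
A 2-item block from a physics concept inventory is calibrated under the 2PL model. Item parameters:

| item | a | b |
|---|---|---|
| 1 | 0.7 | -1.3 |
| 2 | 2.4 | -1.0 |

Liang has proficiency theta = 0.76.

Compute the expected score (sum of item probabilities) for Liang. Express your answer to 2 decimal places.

P(theta) = 1 / (1 + exp(−a(theta − b)))
P_1 = 1/(1+e^{-1.4420}) = 0.8088
P_2 = 1/(1+e^{-4.2240}) = 0.9856
E[score] = 0.8088 + 0.9856 = 1.7943

1.79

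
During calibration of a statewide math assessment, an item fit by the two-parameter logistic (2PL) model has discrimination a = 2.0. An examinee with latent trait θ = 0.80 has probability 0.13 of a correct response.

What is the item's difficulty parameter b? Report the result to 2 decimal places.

P(θ) = 1 / (1 + exp(−a(θ − b)))
logit(0.13) = ln(0.13/0.87) = -1.9010
b = θ − logit/(a) = 0.80 − (-1.9010)/2.0000 = 1.7505

1.75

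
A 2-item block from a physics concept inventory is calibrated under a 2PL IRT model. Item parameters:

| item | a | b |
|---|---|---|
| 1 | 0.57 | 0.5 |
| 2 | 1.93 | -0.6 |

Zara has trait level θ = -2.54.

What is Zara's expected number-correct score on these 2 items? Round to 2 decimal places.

0.17

P(θ) = 1 / (1 + exp(−a(θ − b)))
P_1 = 1/(1+e^{1.7328}) = 0.1502
P_2 = 1/(1+e^{3.7442}) = 0.0231
E[score] = 0.1502 + 0.0231 = 0.1733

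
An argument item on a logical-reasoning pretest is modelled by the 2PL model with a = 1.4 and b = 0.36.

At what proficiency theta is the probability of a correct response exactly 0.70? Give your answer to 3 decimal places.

0.965

P(theta) = 1 / (1 + exp(−a(theta − b)))
logit = ln(0.7000/0.3000) = 0.8473
theta = b + logit/(a) = 0.36 + 0.8473/1.4000 = 0.9652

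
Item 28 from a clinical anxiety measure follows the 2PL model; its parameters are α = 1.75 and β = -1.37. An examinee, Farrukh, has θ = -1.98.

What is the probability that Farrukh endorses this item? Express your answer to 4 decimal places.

0.2559

P(θ) = 1 / (1 + exp(−α(θ − β)))
Exponent: 1.75 × (-1.98 − (-1.37)) = -1.0675
1/(1 + e^{1.0675}) = 0.2559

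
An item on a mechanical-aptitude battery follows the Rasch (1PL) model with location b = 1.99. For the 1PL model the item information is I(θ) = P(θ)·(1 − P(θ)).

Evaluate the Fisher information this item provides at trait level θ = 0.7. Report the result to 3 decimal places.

0.169

P = 1/(1+e^{1.2900}) = 0.2159
P(1−P) = 0.2159 × 0.7841 = 0.1693
I = P(1−P) = 0.16926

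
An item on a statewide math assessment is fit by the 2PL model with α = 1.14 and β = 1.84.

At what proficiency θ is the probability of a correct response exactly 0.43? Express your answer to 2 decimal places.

P(θ) = 1 / (1 + exp(−α(θ − β)))
logit = ln(0.4300/0.5700) = -0.2819
θ = β + logit/(α) = 1.84 + (-0.2819)/1.1400 = 1.5928

1.59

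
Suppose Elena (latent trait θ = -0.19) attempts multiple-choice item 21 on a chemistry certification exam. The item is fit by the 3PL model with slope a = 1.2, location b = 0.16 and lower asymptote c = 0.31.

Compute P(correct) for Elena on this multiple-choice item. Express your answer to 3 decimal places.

0.584

P(θ) = c + (1 − c) · 1 / (1 + exp(−a(θ − b)))
Exponent: 1.2 × (-0.19 − 0.16) = -0.4200
1/(1 + e^{0.4200}) = 0.3965
P = 0.31 + 0.69 × 0.3965 = 0.5836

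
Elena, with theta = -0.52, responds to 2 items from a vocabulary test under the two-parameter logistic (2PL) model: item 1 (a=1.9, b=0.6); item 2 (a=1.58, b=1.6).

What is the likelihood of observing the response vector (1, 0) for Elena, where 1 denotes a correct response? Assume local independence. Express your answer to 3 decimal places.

P(theta) = 1 / (1 + exp(−a(theta − b)))
P_1 = 1/(1+e^{2.1280}) = 0.1064
P_2 = 1/(1+e^{3.3496}) = 0.0339
L = P_1 × (1−P_2) = 0.1064 × 0.9661 = 0.10280

0.103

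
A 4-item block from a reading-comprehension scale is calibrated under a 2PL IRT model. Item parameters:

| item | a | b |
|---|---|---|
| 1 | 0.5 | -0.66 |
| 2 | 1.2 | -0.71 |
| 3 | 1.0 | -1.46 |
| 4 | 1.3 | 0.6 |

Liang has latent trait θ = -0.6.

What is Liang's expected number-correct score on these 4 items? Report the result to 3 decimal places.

P(θ) = 1 / (1 + exp(−a(θ − b)))
P_1 = 1/(1+e^{-0.0300}) = 0.5075
P_2 = 1/(1+e^{-0.1320}) = 0.5330
P_3 = 1/(1+e^{-0.8600}) = 0.7027
P_4 = 1/(1+e^{1.5600}) = 0.1736
E[score] = 0.5075 + 0.5330 + 0.7027 + 0.1736 = 1.9168

1.917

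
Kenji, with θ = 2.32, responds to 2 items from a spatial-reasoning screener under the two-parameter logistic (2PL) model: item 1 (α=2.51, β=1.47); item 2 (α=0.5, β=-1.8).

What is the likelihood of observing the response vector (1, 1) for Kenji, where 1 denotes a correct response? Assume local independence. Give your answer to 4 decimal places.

0.7930

P(θ) = 1 / (1 + exp(−α(θ − β)))
P_1 = 1/(1+e^{-2.1335}) = 0.8941
P_2 = 1/(1+e^{-2.0600}) = 0.8870
L = P_1 × P_2 = 0.8941 × 0.8870 = 0.79304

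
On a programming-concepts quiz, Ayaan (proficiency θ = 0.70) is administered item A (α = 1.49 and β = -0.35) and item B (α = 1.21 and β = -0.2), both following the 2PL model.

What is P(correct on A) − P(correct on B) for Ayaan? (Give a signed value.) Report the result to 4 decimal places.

P(θ) = 1 / (1 + exp(−α(θ − β)))
P_A = 0.8270
P_B = 0.7482
P_A − P_B = 0.0788

0.0788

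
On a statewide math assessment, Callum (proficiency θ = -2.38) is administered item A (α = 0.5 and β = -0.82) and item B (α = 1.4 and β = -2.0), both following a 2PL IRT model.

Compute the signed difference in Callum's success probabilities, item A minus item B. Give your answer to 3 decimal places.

P(θ) = 1 / (1 + exp(−α(θ − β)))
P_A = 0.3143
P_B = 0.3701
P_A − P_B = -0.0557

-0.056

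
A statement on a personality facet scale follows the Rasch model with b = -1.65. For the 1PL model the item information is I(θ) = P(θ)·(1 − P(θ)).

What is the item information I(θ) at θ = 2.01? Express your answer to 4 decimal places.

P = 1/(1+e^{-3.6600}) = 0.9749
P(1−P) = 0.9749 × 0.0251 = 0.0245
I = P(1−P) = 0.02446

0.0245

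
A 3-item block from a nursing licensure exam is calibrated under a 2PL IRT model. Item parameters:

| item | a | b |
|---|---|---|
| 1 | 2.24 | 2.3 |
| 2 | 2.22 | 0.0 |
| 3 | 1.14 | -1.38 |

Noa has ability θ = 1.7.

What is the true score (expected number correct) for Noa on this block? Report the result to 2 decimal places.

P(θ) = 1 / (1 + exp(−a(θ − b)))
P_1 = 1/(1+e^{1.3440}) = 0.2069
P_2 = 1/(1+e^{-3.7740}) = 0.9776
P_3 = 1/(1+e^{-3.5112}) = 0.9710
E[score] = 0.2069 + 0.9776 + 0.9710 = 2.1554

2.16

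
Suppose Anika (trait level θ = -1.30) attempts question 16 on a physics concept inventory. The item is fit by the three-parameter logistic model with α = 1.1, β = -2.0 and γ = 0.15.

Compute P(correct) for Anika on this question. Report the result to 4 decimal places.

0.7310

P(θ) = γ + (1 − γ) · 1 / (1 + exp(−α(θ − β)))
Exponent: 1.1 × (-1.30 − (-2.0)) = 0.7700
1/(1 + e^{-0.7700}) = 0.6835
P = 0.15 + 0.85 × 0.6835 = 0.7310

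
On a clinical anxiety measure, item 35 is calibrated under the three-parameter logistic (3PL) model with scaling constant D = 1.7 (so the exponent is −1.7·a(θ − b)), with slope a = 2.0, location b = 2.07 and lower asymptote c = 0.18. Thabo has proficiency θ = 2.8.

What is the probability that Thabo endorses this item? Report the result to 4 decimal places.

P(θ) = c + (1 − c) · 1 / (1 + exp(−D·a(θ − b)))
Exponent: 1.7 × 2.0 × (2.8 − 2.07) = 2.4820
1/(1 + e^{-2.4820}) = 0.9229
P = 0.18 + 0.82 × 0.9229 = 0.9368

0.9368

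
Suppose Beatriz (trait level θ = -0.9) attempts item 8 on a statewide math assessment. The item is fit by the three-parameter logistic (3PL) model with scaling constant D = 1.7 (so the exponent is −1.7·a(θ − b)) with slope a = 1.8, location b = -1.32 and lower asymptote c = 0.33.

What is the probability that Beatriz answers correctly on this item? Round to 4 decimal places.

P(θ) = c + (1 − c) · 1 / (1 + exp(−D·a(θ − b)))
Exponent: 1.7 × 1.8 × (-0.9 − (-1.32)) = 1.2852
1/(1 + e^{-1.2852}) = 0.7833
P = 0.33 + 0.67 × 0.7833 = 0.8548

0.8548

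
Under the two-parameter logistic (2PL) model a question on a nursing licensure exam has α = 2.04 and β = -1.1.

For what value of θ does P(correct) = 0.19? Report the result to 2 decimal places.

-1.81

P(θ) = 1 / (1 + exp(−α(θ − β)))
logit = ln(0.1900/0.8100) = -1.4500
θ = β + logit/(α) = -1.1 + (-1.4500)/2.0400 = -1.8108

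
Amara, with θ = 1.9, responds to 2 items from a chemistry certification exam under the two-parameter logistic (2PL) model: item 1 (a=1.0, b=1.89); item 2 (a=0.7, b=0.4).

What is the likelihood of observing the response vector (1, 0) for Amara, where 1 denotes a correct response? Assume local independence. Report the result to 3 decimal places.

P(θ) = 1 / (1 + exp(−a(θ − b)))
P_1 = 1/(1+e^{-0.0100}) = 0.5025
P_2 = 1/(1+e^{-1.0500}) = 0.7408
L = P_1 × (1−P_2) = 0.5025 × 0.2592 = 0.13026

0.130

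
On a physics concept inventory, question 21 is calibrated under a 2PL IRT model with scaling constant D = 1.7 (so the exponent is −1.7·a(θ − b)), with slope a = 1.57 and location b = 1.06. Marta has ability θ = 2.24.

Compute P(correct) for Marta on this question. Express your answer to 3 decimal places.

P(θ) = 1 / (1 + exp(−D·a(θ − b)))
Exponent: 1.7 × 1.57 × (2.24 − 1.06) = 3.1494
1/(1 + e^{-3.1494}) = 0.9589
P = 0.9589

0.959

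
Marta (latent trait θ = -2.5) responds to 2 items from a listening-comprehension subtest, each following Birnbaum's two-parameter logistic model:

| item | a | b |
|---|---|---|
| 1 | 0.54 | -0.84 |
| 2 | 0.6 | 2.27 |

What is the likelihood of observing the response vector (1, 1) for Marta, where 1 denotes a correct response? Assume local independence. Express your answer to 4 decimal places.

P(θ) = 1 / (1 + exp(−a(θ − b)))
P_1 = 1/(1+e^{0.8964}) = 0.2898
P_2 = 1/(1+e^{2.8620}) = 0.0541
L = P_1 × P_2 = 0.2898 × 0.0541 = 0.01567

0.0157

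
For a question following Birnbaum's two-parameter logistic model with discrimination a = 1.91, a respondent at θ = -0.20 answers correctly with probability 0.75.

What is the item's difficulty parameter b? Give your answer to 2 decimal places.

P(θ) = 1 / (1 + exp(−a(θ − b)))
logit(0.75) = ln(0.75/0.25) = 1.0986
b = θ − logit/(a) = -0.20 − 1.0986/1.9100 = -0.7752

-0.78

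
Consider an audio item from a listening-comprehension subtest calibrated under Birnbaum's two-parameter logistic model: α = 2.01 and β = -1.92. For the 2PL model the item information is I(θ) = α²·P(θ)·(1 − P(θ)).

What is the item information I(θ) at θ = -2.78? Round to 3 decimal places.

P = 1/(1+e^{1.7286}) = 0.1508
P(1−P) = 0.1508 × 0.8492 = 0.1280
I = α² × P(1−P) = 2.01² × 0.1280 = 0.51728

0.517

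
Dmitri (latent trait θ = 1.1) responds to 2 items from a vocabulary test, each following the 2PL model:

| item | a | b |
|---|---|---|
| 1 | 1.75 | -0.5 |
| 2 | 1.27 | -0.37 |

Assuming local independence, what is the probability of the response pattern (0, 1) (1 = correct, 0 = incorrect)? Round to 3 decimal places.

P(θ) = 1 / (1 + exp(−a(θ − b)))
P_1 = 1/(1+e^{-2.8000}) = 0.9427
P_2 = 1/(1+e^{-1.8669}) = 0.8661
L = (1−P_1) × P_2 = 0.0573 × 0.8661 = 0.04965

0.050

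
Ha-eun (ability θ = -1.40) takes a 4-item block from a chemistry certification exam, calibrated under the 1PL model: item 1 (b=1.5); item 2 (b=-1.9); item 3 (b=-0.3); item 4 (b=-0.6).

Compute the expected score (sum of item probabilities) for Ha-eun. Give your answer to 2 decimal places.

1.23

P(θ) = 1 / (1 + exp(−(θ − b)))
P_1 = 1/(1+e^{2.9000}) = 0.0522
P_2 = 1/(1+e^{-0.5000}) = 0.6225
P_3 = 1/(1+e^{1.1000}) = 0.2497
P_4 = 1/(1+e^{0.8000}) = 0.3100
E[score] = 0.0522 + 0.6225 + 0.2497 + 0.3100 = 1.2344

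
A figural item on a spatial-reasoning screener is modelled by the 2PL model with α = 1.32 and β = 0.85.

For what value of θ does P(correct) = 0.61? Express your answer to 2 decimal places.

P(θ) = 1 / (1 + exp(−α(θ − β)))
logit = ln(0.6100/0.3900) = 0.4473
θ = β + logit/(α) = 0.85 + 0.4473/1.3200 = 1.1889

1.19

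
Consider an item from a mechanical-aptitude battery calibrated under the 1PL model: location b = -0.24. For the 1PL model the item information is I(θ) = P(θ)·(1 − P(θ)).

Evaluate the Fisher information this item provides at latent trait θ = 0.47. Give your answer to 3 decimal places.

0.221

P = 1/(1+e^{-0.7100}) = 0.6704
P(1−P) = 0.6704 × 0.3296 = 0.2210
I = P(1−P) = 0.22096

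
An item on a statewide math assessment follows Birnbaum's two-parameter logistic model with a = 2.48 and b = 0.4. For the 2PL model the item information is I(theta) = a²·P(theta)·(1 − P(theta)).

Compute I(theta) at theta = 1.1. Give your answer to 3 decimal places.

P = 1/(1+e^{-1.7360}) = 0.8502
P(1−P) = 0.8502 × 0.1498 = 0.1274
I = a² × P(1−P) = 2.48² × 0.1274 = 0.78341

0.783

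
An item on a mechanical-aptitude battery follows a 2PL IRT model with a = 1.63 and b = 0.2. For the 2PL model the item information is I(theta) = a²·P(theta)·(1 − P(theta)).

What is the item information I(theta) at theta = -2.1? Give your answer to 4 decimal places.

P = 1/(1+e^{3.7490}) = 0.0230
P(1−P) = 0.0230 × 0.9770 = 0.0225
I = a² × P(1−P) = 1.63² × 0.0225 = 0.05970

0.0597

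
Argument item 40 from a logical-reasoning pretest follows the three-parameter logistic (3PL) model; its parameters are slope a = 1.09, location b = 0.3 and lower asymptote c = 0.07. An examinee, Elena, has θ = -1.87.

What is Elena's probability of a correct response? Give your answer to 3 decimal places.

P(θ) = c + (1 − c) · 1 / (1 + exp(−a(θ − b)))
Exponent: 1.09 × (-1.87 − 0.3) = -2.3653
1/(1 + e^{2.3653}) = 0.0859
P = 0.07 + 0.93 × 0.0859 = 0.1498

0.150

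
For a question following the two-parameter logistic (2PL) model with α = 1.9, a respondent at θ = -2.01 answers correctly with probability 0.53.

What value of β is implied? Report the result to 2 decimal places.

P(θ) = 1 / (1 + exp(−α(θ − β)))
logit(0.53) = ln(0.53/0.47) = 0.1201
β = θ − logit/(α) = -2.01 − 0.1201/1.9000 = -2.0732

-2.07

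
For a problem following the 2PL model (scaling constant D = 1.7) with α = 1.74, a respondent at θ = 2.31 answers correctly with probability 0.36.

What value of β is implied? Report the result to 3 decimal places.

2.505

P(θ) = 1 / (1 + exp(−D·α(θ − β)))
logit(0.36) = ln(0.36/0.64) = -0.5754
β = θ − logit/(1.7·α) = 2.31 − (-0.5754)/2.9580 = 2.5045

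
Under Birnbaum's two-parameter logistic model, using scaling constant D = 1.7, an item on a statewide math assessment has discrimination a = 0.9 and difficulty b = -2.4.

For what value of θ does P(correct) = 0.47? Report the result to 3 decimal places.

P(θ) = 1 / (1 + exp(−D·a(θ − b)))
logit = ln(0.4700/0.5300) = -0.1201
θ = b + logit/(1.7·a) = -2.4 + (-0.1201)/1.5300 = -2.4785

-2.479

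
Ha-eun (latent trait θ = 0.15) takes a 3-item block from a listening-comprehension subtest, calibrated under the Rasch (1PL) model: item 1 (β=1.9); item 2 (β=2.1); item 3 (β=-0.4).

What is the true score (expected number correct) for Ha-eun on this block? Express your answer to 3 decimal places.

0.907

P(θ) = 1 / (1 + exp(−(θ − β)))
P_1 = 1/(1+e^{1.7500}) = 0.1480
P_2 = 1/(1+e^{1.9500}) = 0.1246
P_3 = 1/(1+e^{-0.5500}) = 0.6341
E[score] = 0.1480 + 0.1246 + 0.6341 = 0.9067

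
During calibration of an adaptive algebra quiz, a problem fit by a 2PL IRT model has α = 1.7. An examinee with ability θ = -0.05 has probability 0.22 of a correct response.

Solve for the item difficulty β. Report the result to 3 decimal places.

P(θ) = 1 / (1 + exp(−α(θ − β)))
logit(0.22) = ln(0.22/0.78) = -1.2657
β = θ − logit/(α) = -0.05 − (-1.2657)/1.7000 = 0.6945

0.695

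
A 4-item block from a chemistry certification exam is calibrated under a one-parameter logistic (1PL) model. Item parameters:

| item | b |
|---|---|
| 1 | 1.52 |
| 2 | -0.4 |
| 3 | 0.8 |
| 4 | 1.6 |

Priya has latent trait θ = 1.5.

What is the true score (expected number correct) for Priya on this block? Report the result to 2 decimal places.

2.51

P(θ) = 1 / (1 + exp(−(θ − b)))
P_1 = 1/(1+e^{0.0200}) = 0.4950
P_2 = 1/(1+e^{-1.9000}) = 0.8699
P_3 = 1/(1+e^{-0.7000}) = 0.6682
P_4 = 1/(1+e^{0.1000}) = 0.4750
E[score] = 0.4950 + 0.8699 + 0.6682 + 0.4750 = 2.5081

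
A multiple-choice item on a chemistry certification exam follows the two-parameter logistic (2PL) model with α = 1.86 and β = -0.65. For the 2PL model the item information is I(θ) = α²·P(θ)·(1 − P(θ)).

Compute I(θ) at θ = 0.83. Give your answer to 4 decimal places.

P = 1/(1+e^{-2.7528}) = 0.9401
P(1−P) = 0.9401 × 0.0599 = 0.0563
I = α² × P(1−P) = 1.86² × 0.0563 = 0.19490

0.1949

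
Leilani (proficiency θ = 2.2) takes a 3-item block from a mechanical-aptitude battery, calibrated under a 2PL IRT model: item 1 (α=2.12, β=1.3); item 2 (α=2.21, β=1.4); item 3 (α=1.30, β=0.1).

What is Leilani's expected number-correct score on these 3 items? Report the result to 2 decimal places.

2.66

P(θ) = 1 / (1 + exp(−α(θ − β)))
P_1 = 1/(1+e^{-1.9080}) = 0.8708
P_2 = 1/(1+e^{-1.7680}) = 0.8542
P_3 = 1/(1+e^{-2.7300}) = 0.9388
E[score] = 0.8708 + 0.8542 + 0.9388 = 2.6638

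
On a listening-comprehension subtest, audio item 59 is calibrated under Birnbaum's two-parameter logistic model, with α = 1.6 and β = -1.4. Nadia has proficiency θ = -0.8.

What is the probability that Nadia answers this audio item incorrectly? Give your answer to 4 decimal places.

0.2769

P(θ) = 1 / (1 + exp(−α(θ − β)))
Exponent: 1.6 × (-0.8 − (-1.4)) = 0.9600
1/(1 + e^{-0.9600}) = 0.7231
P(incorrect) = 1 − 0.7231 = 0.2769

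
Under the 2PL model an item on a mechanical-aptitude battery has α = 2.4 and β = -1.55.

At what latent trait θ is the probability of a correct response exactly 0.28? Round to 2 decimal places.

-1.94

P(θ) = 1 / (1 + exp(−α(θ − β)))
logit = ln(0.2800/0.7200) = -0.9445
θ = β + logit/(α) = -1.55 + (-0.9445)/2.4000 = -1.9435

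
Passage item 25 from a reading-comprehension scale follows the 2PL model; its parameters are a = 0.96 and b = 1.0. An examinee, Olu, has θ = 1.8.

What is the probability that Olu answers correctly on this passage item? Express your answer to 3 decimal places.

0.683

P(θ) = 1 / (1 + exp(−a(θ − b)))
Exponent: 0.96 × (1.8 − 1.0) = 0.7680
1/(1 + e^{-0.7680}) = 0.6831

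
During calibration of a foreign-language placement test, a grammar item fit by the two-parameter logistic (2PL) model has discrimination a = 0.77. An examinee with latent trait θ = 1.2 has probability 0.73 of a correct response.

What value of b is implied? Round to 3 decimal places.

-0.092

P(θ) = 1 / (1 + exp(−a(θ − b)))
logit(0.73) = ln(0.73/0.27) = 0.9946
b = θ − logit/(a) = 1.2 − 0.9946/0.7700 = -0.0917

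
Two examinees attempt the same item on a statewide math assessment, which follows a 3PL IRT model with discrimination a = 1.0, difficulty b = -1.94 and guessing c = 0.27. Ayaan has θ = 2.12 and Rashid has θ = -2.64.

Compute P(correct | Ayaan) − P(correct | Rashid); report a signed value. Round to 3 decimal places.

P(θ) = c + (1 − c) · 1 / (1 + exp(−a(θ − b)))
P(Ayaan) = 0.9876  [exponent 4.0600]
P(Rashid) = 0.5122  [exponent -0.7000]
Difference = 0.9876 − 0.5122 = 0.4754

0.475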